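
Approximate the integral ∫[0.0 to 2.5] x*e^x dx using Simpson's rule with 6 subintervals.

f(x) = x*e^x
a = 0.0, b = 2.5, n = 6
h = (b - a)/n = 0.416667

Simpson's rule: (h/3)[f(x₀) + 4f(x₁) + 2f(x₂) + ... + f(xₙ)]

x_0 = 0.0000, f(x_0) = 0.000000, coefficient = 1
x_1 = 0.4167, f(x_1) = 0.632040, coefficient = 4
x_2 = 0.8333, f(x_2) = 1.917480, coefficient = 2
x_3 = 1.2500, f(x_3) = 4.362929, coefficient = 4
x_4 = 1.6667, f(x_4) = 8.824150, coefficient = 2
x_5 = 2.0833, f(x_5) = 16.731656, coefficient = 4
x_6 = 2.5000, f(x_6) = 30.456235, coefficient = 1

I ≈ (0.416667/3) × 138.845996 = 19.284166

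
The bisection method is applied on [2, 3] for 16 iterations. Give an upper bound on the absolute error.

Bisection error bound: |error| ≤ (b-a)/2^n
|error| ≤ (3 - 2)/2^16 = 1/2^16
|error| ≤ 0.0000152588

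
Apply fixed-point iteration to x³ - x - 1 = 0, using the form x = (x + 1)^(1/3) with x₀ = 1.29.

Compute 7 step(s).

Equation: x³ - x - 1 = 0
Fixed-point form: x = (x + 1)^(1/3)
x₀ = 1.29

x_1 = g(1.290000) = 1.318090
x_2 = g(1.318090) = 1.323458
x_3 = g(1.323458) = 1.324479
x_4 = g(1.324479) = 1.324672
x_5 = g(1.324672) = 1.324709
x_6 = g(1.324709) = 1.324716
x_7 = g(1.324716) = 1.324718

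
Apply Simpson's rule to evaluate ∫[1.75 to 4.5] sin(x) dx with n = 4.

f(x) = sin(x)
a = 1.75, b = 4.5, n = 4
h = (b - a)/n = 0.687500

Simpson's rule: (h/3)[f(x₀) + 4f(x₁) + 2f(x₂) + ... + f(xₙ)]

x_0 = 1.7500, f(x_0) = 0.983986, coefficient = 1
x_1 = 2.4375, f(x_1) = 0.647343, coefficient = 4
x_2 = 3.1250, f(x_2) = 0.016592, coefficient = 2
x_3 = 3.8125, f(x_3) = -0.621697, coefficient = 4
x_4 = 4.5000, f(x_4) = -0.977530, coefficient = 1

I ≈ (0.687500/3) × 0.142222 = 0.032593
Exact value: 0.032550
Error: 0.000043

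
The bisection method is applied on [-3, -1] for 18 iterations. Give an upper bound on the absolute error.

Bisection error bound: |error| ≤ (b-a)/2^n
|error| ≤ (-1 - (-3))/2^18 = 2/2^18
|error| ≤ 0.0000076294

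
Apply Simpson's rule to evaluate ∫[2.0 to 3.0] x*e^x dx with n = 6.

f(x) = x*e^x
a = 2.0, b = 3.0, n = 6
h = (b - a)/n = 0.166667

Simpson's rule: (h/3)[f(x₀) + 4f(x₁) + 2f(x₂) + ... + f(xₙ)]

x_0 = 2.0000, f(x_0) = 14.778112, coefficient = 1
x_1 = 2.1667, f(x_1) = 18.913133, coefficient = 4
x_2 = 2.3333, f(x_2) = 24.061937, coefficient = 2
x_3 = 2.5000, f(x_3) = 30.456235, coefficient = 4
x_4 = 2.6667, f(x_4) = 38.378443, coefficient = 2
x_5 = 2.8333, f(x_5) = 48.172446, coefficient = 4
x_6 = 3.0000, f(x_6) = 60.256611, coefficient = 1

I ≈ (0.166667/3) × 590.082740 = 32.782374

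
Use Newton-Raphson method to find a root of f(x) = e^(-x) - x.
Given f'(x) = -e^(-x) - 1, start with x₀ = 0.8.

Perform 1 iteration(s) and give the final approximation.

f(x) = e^(-x) - x
f'(x) = -e^(-x) - 1
x₀ = 0.8

Newton-Raphson formula: x_{n+1} = x_n - f(x_n)/f'(x_n)

Iteration 1:
  f(0.800000) = -0.350671
  f'(0.800000) = -1.449329
  x_1 = 0.800000 - (-0.350671)/(-1.449329) = 0.558046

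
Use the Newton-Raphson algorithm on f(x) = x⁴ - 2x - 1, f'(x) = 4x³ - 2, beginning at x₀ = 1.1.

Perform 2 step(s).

f(x) = x⁴ - 2x - 1
f'(x) = 4x³ - 2
x₀ = 1.1

Newton-Raphson formula: x_{n+1} = x_n - f(x_n)/f'(x_n)

Iteration 1:
  f(1.100000) = -1.735900
  f'(1.100000) = 3.324000
  x_1 = 1.100000 - (-1.735900)/3.324000 = 1.622232
Iteration 2:
  f(1.622232) = 2.681051
  f'(1.622232) = 15.076509
  x_2 = 1.622232 - 2.681051/15.076509 = 1.444403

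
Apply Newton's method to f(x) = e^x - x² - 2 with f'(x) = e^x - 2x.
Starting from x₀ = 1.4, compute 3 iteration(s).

f(x) = e^x - x² - 2
f'(x) = e^x - 2x
x₀ = 1.4

Newton-Raphson formula: x_{n+1} = x_n - f(x_n)/f'(x_n)

Iteration 1:
  f(1.400000) = 0.095200
  f'(1.400000) = 1.255200
  x_1 = 1.400000 - 0.095200/1.255200 = 1.324156
Iteration 2:
  f(1.324156) = 0.005622
  f'(1.324156) = 1.110699
  x_2 = 1.324156 - 0.005622/1.110699 = 1.319094
Iteration 3:
  f(1.319094) = 0.000022
  f'(1.319094) = 1.101843
  x_3 = 1.319094 - 0.000022/1.101843 = 1.319074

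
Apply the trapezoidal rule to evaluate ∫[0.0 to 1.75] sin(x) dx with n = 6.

f(x) = sin(x)
a = 0.0, b = 1.75, n = 6
h = (b - a)/n = 0.291667

Trapezoidal rule: (h/2)[f(x₀) + 2f(x₁) + 2f(x₂) + ... + f(xₙ)]

x_0 = 0.0000, f(x_0) = 0.000000, coefficient = 1
x_1 = 0.2917, f(x_1) = 0.287549, coefficient = 2
x_2 = 0.5833, f(x_2) = 0.550809, coefficient = 2
x_3 = 0.8750, f(x_3) = 0.767544, coefficient = 2
x_4 = 1.1667, f(x_4) = 0.919445, coefficient = 2
x_5 = 1.4583, f(x_5) = 0.993683, coefficient = 2
x_6 = 1.7500, f(x_6) = 0.983986, coefficient = 1

I ≈ (0.291667/2) × 8.022044 = 1.169881
Exact value: 1.178246
Error: 0.008365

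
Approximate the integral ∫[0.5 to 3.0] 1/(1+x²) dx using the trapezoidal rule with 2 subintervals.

f(x) = 1/(1+x²)
a = 0.5, b = 3.0, n = 2
h = (b - a)/n = 1.250000

Trapezoidal rule: (h/2)[f(x₀) + 2f(x₁) + 2f(x₂) + ... + f(xₙ)]

x_0 = 0.5000, f(x_0) = 0.800000, coefficient = 1
x_1 = 1.7500, f(x_1) = 0.246154, coefficient = 2
x_2 = 3.0000, f(x_2) = 0.100000, coefficient = 1

I ≈ (1.250000/2) × 1.392308 = 0.870192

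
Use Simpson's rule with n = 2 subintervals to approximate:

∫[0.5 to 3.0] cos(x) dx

f(x) = cos(x)
a = 0.5, b = 3.0, n = 2
h = (b - a)/n = 1.250000

Simpson's rule: (h/3)[f(x₀) + 4f(x₁) + 2f(x₂) + ... + f(xₙ)]

x_0 = 0.5000, f(x_0) = 0.877583, coefficient = 1
x_1 = 1.7500, f(x_1) = -0.178246, coefficient = 4
x_2 = 3.0000, f(x_2) = -0.989992, coefficient = 1

I ≈ (1.250000/3) × -0.825394 = -0.343914
Exact value: -0.338306
Error: 0.005609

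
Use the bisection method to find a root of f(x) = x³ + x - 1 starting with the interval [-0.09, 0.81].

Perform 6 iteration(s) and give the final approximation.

f(x) = x³ + x - 1
Initial interval: [-0.09, 0.81]

Iteration 1:
  c_1 = (-0.090000 + 0.810000)/2 = 0.360000
  f(c_1) = f(0.360000) = -0.593344
  f(a) × f(c) ≥ 0, new interval: [0.360000, 0.810000]
Iteration 2:
  c_2 = (0.360000 + 0.810000)/2 = 0.585000
  f(c_2) = f(0.585000) = -0.214798
  f(a) × f(c) ≥ 0, new interval: [0.585000, 0.810000]
Iteration 3:
  c_3 = (0.585000 + 0.810000)/2 = 0.697500
  f(c_3) = f(0.697500) = 0.036838
  f(a) × f(c) < 0, new interval: [0.585000, 0.697500]
Iteration 4:
  c_4 = (0.585000 + 0.697500)/2 = 0.641250
  f(c_4) = f(0.641250) = -0.095067
  f(a) × f(c) ≥ 0, new interval: [0.641250, 0.697500]
Iteration 5:
  c_5 = (0.641250 + 0.697500)/2 = 0.669375
  f(c_5) = f(0.669375) = -0.030703
  f(a) × f(c) ≥ 0, new interval: [0.669375, 0.697500]
Iteration 6:
  c_6 = (0.669375 + 0.697500)/2 = 0.683438
  f(c_6) = f(0.683438) = 0.002662
  f(a) × f(c) < 0, new interval: [0.669375, 0.683438]

After 6 iteration(s), the approximation is c_6 = 0.683438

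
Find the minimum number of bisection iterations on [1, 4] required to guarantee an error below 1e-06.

We need (b-a)/2^n ≤ 1e-06
(4 - 1)/2^n ≤ 1e-06
3/2^n ≤ 1e-06
2^n ≥ 3000000
n ≥ log₂(3000000) = 21.52
n ≥ 22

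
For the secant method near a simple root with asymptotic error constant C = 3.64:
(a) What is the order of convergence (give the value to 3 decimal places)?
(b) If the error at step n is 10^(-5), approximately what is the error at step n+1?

(a) Secant method has superlinear convergence with order φ = (1+√5)/2 ≈ 1.618.
    This means |e_{n+1}| ≈ C|e_n|^1.618.

(b) With |e_n| = 10^(-5) and C = 3.64:
    |e_{n+1}| ≈ 3.64 × (10^(-5))^1.618 = 3.64 × 10^(-8.09)

(a) ≈ 1.618 (golden ratio); (b) |e_{n+1}| ≈ 2.958e-08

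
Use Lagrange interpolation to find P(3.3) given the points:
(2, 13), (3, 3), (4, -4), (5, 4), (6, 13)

Lagrange interpolation formula:
P(x) = Σ yᵢ × Lᵢ(x)
where Lᵢ(x) = Π_{j≠i} (x - xⱼ)/(xᵢ - xⱼ)

L_0(3.3) = (3.3 - 3)/(2 - 3) × (3.3 - 4)/(2 - 4) × (3.3 - 5)/(2 - 5) × (3.3 - 6)/(2 - 6) = -0.040162
L_1(3.3) = (3.3 - 2)/(3 - 2) × (3.3 - 4)/(3 - 4) × (3.3 - 5)/(3 - 5) × (3.3 - 6)/(3 - 6) = 0.696150
L_2(3.3) = (3.3 - 2)/(4 - 2) × (3.3 - 3)/(4 - 3) × (3.3 - 5)/(4 - 5) × (3.3 - 6)/(4 - 6) = 0.447525
L_3(3.3) = (3.3 - 2)/(5 - 2) × (3.3 - 3)/(5 - 3) × (3.3 - 4)/(5 - 4) × (3.3 - 6)/(5 - 6) = -0.122850
L_4(3.3) = (3.3 - 2)/(6 - 2) × (3.3 - 3)/(6 - 3) × (3.3 - 4)/(6 - 4) × (3.3 - 5)/(6 - 5) = 0.019337

P(3.3) = 13×L_0(3.3) + 3×L_1(3.3) + (-4)×L_2(3.3) + 4×L_3(3.3) + 13×L_4(3.3)
P(3.3) = -0.463775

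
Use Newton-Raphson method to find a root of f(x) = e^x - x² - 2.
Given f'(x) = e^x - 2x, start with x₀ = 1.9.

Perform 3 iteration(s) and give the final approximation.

f(x) = e^x - x² - 2
f'(x) = e^x - 2x
x₀ = 1.9

Newton-Raphson formula: x_{n+1} = x_n - f(x_n)/f'(x_n)

Iteration 1:
  f(1.900000) = 1.075894
  f'(1.900000) = 2.885894
  x_1 = 1.900000 - 1.075894/2.885894 = 1.527189
Iteration 2:
  f(1.527189) = 0.272906
  f'(1.527189) = 1.550834
  x_2 = 1.527189 - 0.272906/1.550834 = 1.351215
Iteration 3:
  f(1.351215) = 0.036333
  f'(1.351215) = 1.159684
  x_3 = 1.351215 - 0.036333/1.159684 = 1.319885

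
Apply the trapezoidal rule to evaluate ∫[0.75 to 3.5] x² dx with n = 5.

f(x) = x²
a = 0.75, b = 3.5, n = 5
h = (b - a)/n = 0.550000

Trapezoidal rule: (h/2)[f(x₀) + 2f(x₁) + 2f(x₂) + ... + f(xₙ)]

x_0 = 0.7500, f(x_0) = 0.562500, coefficient = 1
x_1 = 1.3000, f(x_1) = 1.690000, coefficient = 2
x_2 = 1.8500, f(x_2) = 3.422500, coefficient = 2
x_3 = 2.4000, f(x_3) = 5.760000, coefficient = 2
x_4 = 2.9500, f(x_4) = 8.702500, coefficient = 2
x_5 = 3.5000, f(x_5) = 12.250000, coefficient = 1

I ≈ (0.550000/2) × 51.962500 = 14.289688
Exact value: 14.151042
Error: 0.138646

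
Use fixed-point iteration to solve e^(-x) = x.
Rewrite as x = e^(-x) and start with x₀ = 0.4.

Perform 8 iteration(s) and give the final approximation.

Equation: e^(-x) = x
Fixed-point form: x = e^(-x)
x₀ = 0.4

x_1 = g(0.400000) = 0.670320
x_2 = g(0.670320) = 0.511545
x_3 = g(0.511545) = 0.599569
x_4 = g(0.599569) = 0.549048
x_5 = g(0.549048) = 0.577499
x_6 = g(0.577499) = 0.561300
x_7 = g(0.561300) = 0.570467
x_8 = g(0.570467) = 0.565262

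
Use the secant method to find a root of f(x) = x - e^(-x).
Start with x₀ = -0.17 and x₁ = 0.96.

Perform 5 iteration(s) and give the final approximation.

f(x) = x - e^(-x)
x₀ = -0.17, x₁ = 0.96

Secant formula: x_{n+1} = x_n - f(x_n)(x_n - x_{n-1})/(f(x_n) - f(x_{n-1}))

Iteration 1:
  f(-0.170000) = -1.355305
  f(0.960000) = 0.577107
  x_2 = 0.960000 - 0.577107×(0.960000 - (-0.170000))/(0.577107 - (-1.355305))
       = 0.622530
Iteration 2:
  f(0.960000) = 0.577107
  f(0.622530) = 0.085945
  x_3 = 0.622530 - 0.085945×(0.622530 - 0.960000)/(0.085945 - 0.577107)
       = 0.563479
Iteration 3:
  f(0.622530) = 0.085945
  f(0.563479) = -0.005747
  x_4 = 0.563479 - (-0.005747)×(0.563479 - 0.622530)/(-0.005747 - 0.085945)
       = 0.567180
Iteration 4:
  f(0.563479) = -0.005747
  f(0.567180) = 0.000057
  x_5 = 0.567180 - 0.000057×(0.567180 - 0.563479)/(0.000057 - (-0.005747))
       = 0.567143
Iteration 5:
  f(0.567180) = 0.000057
  f(0.567143) = 0.000000
  x_6 = 0.567143 - 0.000000×(0.567143 - 0.567180)/(0.000000 - 0.000057)
       = 0.567143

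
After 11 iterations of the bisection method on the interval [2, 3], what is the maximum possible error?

Bisection error bound: |error| ≤ (b-a)/2^n
|error| ≤ (3 - 2)/2^11 = 1/2^11
|error| ≤ 0.0004882812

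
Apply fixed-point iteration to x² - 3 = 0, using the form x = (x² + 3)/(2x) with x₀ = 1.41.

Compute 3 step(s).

Equation: x² - 3 = 0
Fixed-point form: x = (x² + 3)/(2x)
x₀ = 1.41

x_1 = g(1.410000) = 1.768830
x_2 = g(1.768830) = 1.732433
x_3 = g(1.732433) = 1.732051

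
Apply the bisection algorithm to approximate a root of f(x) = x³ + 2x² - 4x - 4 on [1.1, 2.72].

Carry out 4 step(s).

f(x) = x³ + 2x² - 4x - 4
Initial interval: [1.1, 2.72]

Iteration 1:
  c_1 = (1.100000 + 2.720000)/2 = 1.910000
  f(c_1) = f(1.910000) = 2.624071
  f(a) × f(c) < 0, new interval: [1.100000, 1.910000]
Iteration 2:
  c_2 = (1.100000 + 1.910000)/2 = 1.505000
  f(c_2) = f(1.505000) = -2.081087
  f(a) × f(c) ≥ 0, new interval: [1.505000, 1.910000]
Iteration 3:
  c_3 = (1.505000 + 1.910000)/2 = 1.707500
  f(c_3) = f(1.707500) = -0.020575
  f(a) × f(c) ≥ 0, new interval: [1.707500, 1.910000]
Iteration 4:
  c_4 = (1.707500 + 1.910000)/2 = 1.808750
  f(c_4) = f(1.808750) = 1.225617
  f(a) × f(c) < 0, new interval: [1.707500, 1.808750]

After 4 iteration(s), the approximation is c_4 = 1.808750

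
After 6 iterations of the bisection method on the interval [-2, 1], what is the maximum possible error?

Bisection error bound: |error| ≤ (b-a)/2^n
|error| ≤ (1 - (-2))/2^6 = 3/2^6
|error| ≤ 0.0468750000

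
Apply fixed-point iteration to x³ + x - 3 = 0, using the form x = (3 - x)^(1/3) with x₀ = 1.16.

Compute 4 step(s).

Equation: x³ + x - 3 = 0
Fixed-point form: x = (3 - x)^(1/3)
x₀ = 1.16

x_1 = g(1.160000) = 1.225385
x_2 = g(1.225385) = 1.210695
x_3 = g(1.210695) = 1.214026
x_4 = g(1.214026) = 1.213272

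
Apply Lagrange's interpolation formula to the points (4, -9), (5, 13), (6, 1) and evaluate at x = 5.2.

Lagrange interpolation formula:
P(x) = Σ yᵢ × Lᵢ(x)
where Lᵢ(x) = Π_{j≠i} (x - xⱼ)/(xᵢ - xⱼ)

L_0(5.2) = (5.2 - 5)/(4 - 5) × (5.2 - 6)/(4 - 6) = -0.080000
L_1(5.2) = (5.2 - 4)/(5 - 4) × (5.2 - 6)/(5 - 6) = 0.960000
L_2(5.2) = (5.2 - 4)/(6 - 4) × (5.2 - 5)/(6 - 5) = 0.120000

P(5.2) = (-9)×L_0(5.2) + 13×L_1(5.2) + 1×L_2(5.2)
P(5.2) = 13.320000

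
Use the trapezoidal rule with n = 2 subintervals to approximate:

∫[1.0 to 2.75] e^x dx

f(x) = e^x
a = 1.0, b = 2.75, n = 2
h = (b - a)/n = 0.875000

Trapezoidal rule: (h/2)[f(x₀) + 2f(x₁) + 2f(x₂) + ... + f(xₙ)]

x_0 = 1.0000, f(x_0) = 2.718282, coefficient = 1
x_1 = 1.8750, f(x_1) = 6.520819, coefficient = 2
x_2 = 2.7500, f(x_2) = 15.642632, coefficient = 1

I ≈ (0.875000/2) × 31.402552 = 13.738616
Exact value: 12.924350
Error: 0.814266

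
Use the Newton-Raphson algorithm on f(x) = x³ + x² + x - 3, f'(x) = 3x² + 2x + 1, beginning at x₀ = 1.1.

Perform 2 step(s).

f(x) = x³ + x² + x - 3
f'(x) = 3x² + 2x + 1
x₀ = 1.1

Newton-Raphson formula: x_{n+1} = x_n - f(x_n)/f'(x_n)

Iteration 1:
  f(1.100000) = 0.641000
  f'(1.100000) = 6.830000
  x_1 = 1.100000 - 0.641000/6.830000 = 1.006149
Iteration 2:
  f(1.006149) = 0.037048
  f'(1.006149) = 6.049308
  x_2 = 1.006149 - 0.037048/6.049308 = 1.000025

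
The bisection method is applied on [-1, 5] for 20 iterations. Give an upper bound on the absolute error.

Bisection error bound: |error| ≤ (b-a)/2^n
|error| ≤ (5 - (-1))/2^20 = 6/2^20
|error| ≤ 0.0000057220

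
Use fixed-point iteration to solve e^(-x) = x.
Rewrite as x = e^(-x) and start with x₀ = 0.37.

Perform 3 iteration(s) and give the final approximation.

Equation: e^(-x) = x
Fixed-point form: x = e^(-x)
x₀ = 0.37

x_1 = g(0.370000) = 0.690734
x_2 = g(0.690734) = 0.501208
x_3 = g(0.501208) = 0.605798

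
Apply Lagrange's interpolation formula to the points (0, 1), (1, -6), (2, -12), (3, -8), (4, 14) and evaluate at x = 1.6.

Lagrange interpolation formula:
P(x) = Σ yᵢ × Lᵢ(x)
where Lᵢ(x) = Π_{j≠i} (x - xⱼ)/(xᵢ - xⱼ)

L_0(1.6) = (1.6 - 1)/(0 - 1) × (1.6 - 2)/(0 - 2) × (1.6 - 3)/(0 - 3) × (1.6 - 4)/(0 - 4) = -0.033600
L_1(1.6) = (1.6 - 0)/(1 - 0) × (1.6 - 2)/(1 - 2) × (1.6 - 3)/(1 - 3) × (1.6 - 4)/(1 - 4) = 0.358400
L_2(1.6) = (1.6 - 0)/(2 - 0) × (1.6 - 1)/(2 - 1) × (1.6 - 3)/(2 - 3) × (1.6 - 4)/(2 - 4) = 0.806400
L_3(1.6) = (1.6 - 0)/(3 - 0) × (1.6 - 1)/(3 - 1) × (1.6 - 2)/(3 - 2) × (1.6 - 4)/(3 - 4) = -0.153600
L_4(1.6) = (1.6 - 0)/(4 - 0) × (1.6 - 1)/(4 - 1) × (1.6 - 2)/(4 - 2) × (1.6 - 3)/(4 - 3) = 0.022400

P(1.6) = 1×L_0(1.6) + (-6)×L_1(1.6) + (-12)×L_2(1.6) + (-8)×L_3(1.6) + 14×L_4(1.6)
P(1.6) = -10.318400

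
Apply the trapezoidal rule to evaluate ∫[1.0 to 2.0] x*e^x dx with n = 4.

f(x) = x*e^x
a = 1.0, b = 2.0, n = 4
h = (b - a)/n = 0.250000

Trapezoidal rule: (h/2)[f(x₀) + 2f(x₁) + 2f(x₂) + ... + f(xₙ)]

x_0 = 1.0000, f(x_0) = 2.718282, coefficient = 1
x_1 = 1.2500, f(x_1) = 4.362929, coefficient = 2
x_2 = 1.5000, f(x_2) = 6.722534, coefficient = 2
x_3 = 1.7500, f(x_3) = 10.070555, coefficient = 2
x_4 = 2.0000, f(x_4) = 14.778112, coefficient = 1

I ≈ (0.250000/2) × 59.808428 = 7.476053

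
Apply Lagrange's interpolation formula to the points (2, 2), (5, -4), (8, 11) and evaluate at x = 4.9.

Lagrange interpolation formula:
P(x) = Σ yᵢ × Lᵢ(x)
where Lᵢ(x) = Π_{j≠i} (x - xⱼ)/(xᵢ - xⱼ)

L_0(4.9) = (4.9 - 5)/(2 - 5) × (4.9 - 8)/(2 - 8) = 0.017222
L_1(4.9) = (4.9 - 2)/(5 - 2) × (4.9 - 8)/(5 - 8) = 0.998889
L_2(4.9) = (4.9 - 2)/(8 - 2) × (4.9 - 5)/(8 - 5) = -0.016111

P(4.9) = 2×L_0(4.9) + (-4)×L_1(4.9) + 11×L_2(4.9)
P(4.9) = -4.138333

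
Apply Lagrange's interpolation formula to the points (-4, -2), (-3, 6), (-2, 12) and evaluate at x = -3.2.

Lagrange interpolation formula:
P(x) = Σ yᵢ × Lᵢ(x)
where Lᵢ(x) = Π_{j≠i} (x - xⱼ)/(xᵢ - xⱼ)

L_0(-3.2) = (-3.2 - (-3))/(-4 - (-3)) × (-3.2 - (-2))/(-4 - (-2)) = 0.120000
L_1(-3.2) = (-3.2 - (-4))/(-3 - (-4)) × (-3.2 - (-2))/(-3 - (-2)) = 0.960000
L_2(-3.2) = (-3.2 - (-4))/(-2 - (-4)) × (-3.2 - (-3))/(-2 - (-3)) = -0.080000

P(-3.2) = (-2)×L_0(-3.2) + 6×L_1(-3.2) + 12×L_2(-3.2)
P(-3.2) = 4.560000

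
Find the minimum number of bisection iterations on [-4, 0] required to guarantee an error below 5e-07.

We need (b-a)/2^n ≤ 5e-07
(0 - (-4))/2^n ≤ 5e-07
4/2^n ≤ 5e-07
2^n ≥ 8000000
n ≥ log₂(8000000) = 22.93
n ≥ 23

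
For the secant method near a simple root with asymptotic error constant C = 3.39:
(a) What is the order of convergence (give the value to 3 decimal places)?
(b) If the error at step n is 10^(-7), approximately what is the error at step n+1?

(a) Secant method has superlinear convergence with order φ = (1+√5)/2 ≈ 1.618.
    This means |e_{n+1}| ≈ C|e_n|^1.618.

(b) With |e_n| = 10^(-7) and C = 3.39:
    |e_{n+1}| ≈ 3.39 × (10^(-7))^1.618 = 3.39 × 10^(-11.33)

(a) ≈ 1.618 (golden ratio); (b) |e_{n+1}| ≈ 1.599e-11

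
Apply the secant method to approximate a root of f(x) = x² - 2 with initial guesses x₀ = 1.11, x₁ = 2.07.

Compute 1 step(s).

f(x) = x² - 2
x₀ = 1.11, x₁ = 2.07

Secant formula: x_{n+1} = x_n - f(x_n)(x_n - x_{n-1})/(f(x_n) - f(x_{n-1}))

Iteration 1:
  f(1.110000) = -0.767900
  f(2.070000) = 2.284900
  x_2 = 2.070000 - 2.284900×(2.070000 - 1.110000)/(2.284900 - (-0.767900))
       = 1.351478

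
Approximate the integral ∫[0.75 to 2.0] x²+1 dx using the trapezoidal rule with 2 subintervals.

f(x) = x²+1
a = 0.75, b = 2.0, n = 2
h = (b - a)/n = 0.625000

Trapezoidal rule: (h/2)[f(x₀) + 2f(x₁) + 2f(x₂) + ... + f(xₙ)]

x_0 = 0.7500, f(x_0) = 1.562500, coefficient = 1
x_1 = 1.3750, f(x_1) = 2.890625, coefficient = 2
x_2 = 2.0000, f(x_2) = 5.000000, coefficient = 1

I ≈ (0.625000/2) × 12.343750 = 3.857422
Exact value: 3.776042
Error: 0.081380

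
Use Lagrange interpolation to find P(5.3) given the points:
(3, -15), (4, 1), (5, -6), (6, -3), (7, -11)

Lagrange interpolation formula:
P(x) = Σ yᵢ × Lᵢ(x)
where Lᵢ(x) = Π_{j≠i} (x - xⱼ)/(xᵢ - xⱼ)

L_0(5.3) = (5.3 - 4)/(3 - 4) × (5.3 - 5)/(3 - 5) × (5.3 - 6)/(3 - 6) × (5.3 - 7)/(3 - 7) = 0.019337
L_1(5.3) = (5.3 - 3)/(4 - 3) × (5.3 - 5)/(4 - 5) × (5.3 - 6)/(4 - 6) × (5.3 - 7)/(4 - 7) = -0.136850
L_2(5.3) = (5.3 - 3)/(5 - 3) × (5.3 - 4)/(5 - 4) × (5.3 - 6)/(5 - 6) × (5.3 - 7)/(5 - 7) = 0.889525
L_3(5.3) = (5.3 - 3)/(6 - 3) × (5.3 - 4)/(6 - 4) × (5.3 - 5)/(6 - 5) × (5.3 - 7)/(6 - 7) = 0.254150
L_4(5.3) = (5.3 - 3)/(7 - 3) × (5.3 - 4)/(7 - 4) × (5.3 - 5)/(7 - 5) × (5.3 - 6)/(7 - 6) = -0.026162

P(5.3) = (-15)×L_0(5.3) + 1×L_1(5.3) + (-6)×L_2(5.3) + (-3)×L_3(5.3) + (-11)×L_4(5.3)
P(5.3) = -6.238725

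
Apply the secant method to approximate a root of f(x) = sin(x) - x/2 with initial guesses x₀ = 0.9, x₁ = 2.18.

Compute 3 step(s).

f(x) = sin(x) - x/2
x₀ = 0.9, x₁ = 2.18

Secant formula: x_{n+1} = x_n - f(x_n)(x_n - x_{n-1})/(f(x_n) - f(x_{n-1}))

Iteration 1:
  f(0.900000) = 0.333327
  f(2.180000) = -0.269896
  x_2 = 2.180000 - (-0.269896)×(2.180000 - 0.900000)/(-0.269896 - 0.333327)
       = 1.607298
Iteration 2:
  f(2.180000) = -0.269896
  f(1.607298) = 0.195685
  x_3 = 1.607298 - 0.195685×(1.607298 - 2.180000)/(0.195685 - (-0.269896))
       = 1.848006
Iteration 3:
  f(1.607298) = 0.195685
  f(1.848006) = 0.037820
  x_4 = 1.848006 - 0.037820×(1.848006 - 1.607298)/(0.037820 - 0.195685)
       = 1.905673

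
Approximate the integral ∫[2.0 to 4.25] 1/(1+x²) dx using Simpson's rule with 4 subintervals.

f(x) = 1/(1+x²)
a = 2.0, b = 4.25, n = 4
h = (b - a)/n = 0.562500

Simpson's rule: (h/3)[f(x₀) + 4f(x₁) + 2f(x₂) + ... + f(xₙ)]

x_0 = 2.0000, f(x_0) = 0.200000, coefficient = 1
x_1 = 2.5625, f(x_1) = 0.132163, coefficient = 4
x_2 = 3.1250, f(x_2) = 0.092888, coefficient = 2
x_3 = 3.6875, f(x_3) = 0.068504, coefficient = 4
x_4 = 4.2500, f(x_4) = 0.052459, coefficient = 1

I ≈ (0.562500/3) × 1.240905 = 0.232670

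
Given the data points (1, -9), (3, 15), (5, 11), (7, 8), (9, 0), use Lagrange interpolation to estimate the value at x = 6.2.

Lagrange interpolation formula:
P(x) = Σ yᵢ × Lᵢ(x)
where Lᵢ(x) = Π_{j≠i} (x - xⱼ)/(xᵢ - xⱼ)

L_0(6.2) = (6.2 - 3)/(1 - 3) × (6.2 - 5)/(1 - 5) × (6.2 - 7)/(1 - 7) × (6.2 - 9)/(1 - 9) = 0.022400
L_1(6.2) = (6.2 - 1)/(3 - 1) × (6.2 - 5)/(3 - 5) × (6.2 - 7)/(3 - 7) × (6.2 - 9)/(3 - 9) = -0.145600
L_2(6.2) = (6.2 - 1)/(5 - 1) × (6.2 - 3)/(5 - 3) × (6.2 - 7)/(5 - 7) × (6.2 - 9)/(5 - 9) = 0.582400
L_3(6.2) = (6.2 - 1)/(7 - 1) × (6.2 - 3)/(7 - 3) × (6.2 - 5)/(7 - 5) × (6.2 - 9)/(7 - 9) = 0.582400
L_4(6.2) = (6.2 - 1)/(9 - 1) × (6.2 - 3)/(9 - 3) × (6.2 - 5)/(9 - 5) × (6.2 - 7)/(9 - 7) = -0.041600

P(6.2) = (-9)×L_0(6.2) + 15×L_1(6.2) + 11×L_2(6.2) + 8×L_3(6.2) + 0×L_4(6.2)
P(6.2) = 8.680000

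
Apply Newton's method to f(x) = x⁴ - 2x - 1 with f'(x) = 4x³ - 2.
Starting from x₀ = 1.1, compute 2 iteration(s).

f(x) = x⁴ - 2x - 1
f'(x) = 4x³ - 2
x₀ = 1.1

Newton-Raphson formula: x_{n+1} = x_n - f(x_n)/f'(x_n)

Iteration 1:
  f(1.100000) = -1.735900
  f'(1.100000) = 3.324000
  x_1 = 1.100000 - (-1.735900)/3.324000 = 1.622232
Iteration 2:
  f(1.622232) = 2.681051
  f'(1.622232) = 15.076509
  x_2 = 1.622232 - 2.681051/15.076509 = 1.444403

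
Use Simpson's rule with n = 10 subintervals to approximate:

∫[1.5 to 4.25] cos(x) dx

f(x) = cos(x)
a = 1.5, b = 4.25, n = 10
h = (b - a)/n = 0.275000

Simpson's rule: (h/3)[f(x₀) + 4f(x₁) + 2f(x₂) + ... + f(xₙ)]

x_0 = 1.5000, f(x_0) = 0.070737, coefficient = 1
x_1 = 1.7750, f(x_1) = -0.202787, coefficient = 4
x_2 = 2.0500, f(x_2) = -0.461073, coefficient = 2
x_3 = 2.3250, f(x_3) = -0.684709, coefficient = 4
x_4 = 2.6000, f(x_4) = -0.856889, coefficient = 2
x_5 = 2.8750, f(x_5) = -0.964674, coefficient = 4
x_6 = 3.1500, f(x_6) = -0.999965, coefficient = 2
x_7 = 3.4250, f(x_7) = -0.960108, coefficient = 4
x_8 = 3.7000, f(x_8) = -0.848100, coefficient = 2
x_9 = 3.9750, f(x_9) = -0.672357, coefficient = 4
x_10 = 4.2500, f(x_10) = -0.446087, coefficient = 1

I ≈ (0.275000/3) × -20.645946 = -1.892545
Exact value: -1.892484
Error: 0.000061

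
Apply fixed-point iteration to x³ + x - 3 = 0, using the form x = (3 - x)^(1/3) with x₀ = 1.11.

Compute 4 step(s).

Equation: x³ + x - 3 = 0
Fixed-point form: x = (3 - x)^(1/3)
x₀ = 1.11

x_1 = g(1.110000) = 1.236386
x_2 = g(1.236386) = 1.208188
x_3 = g(1.208188) = 1.214593
x_4 = g(1.214593) = 1.213144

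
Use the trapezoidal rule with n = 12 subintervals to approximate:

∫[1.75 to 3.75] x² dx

f(x) = x²
a = 1.75, b = 3.75, n = 12
h = (b - a)/n = 0.166667

Trapezoidal rule: (h/2)[f(x₀) + 2f(x₁) + 2f(x₂) + ... + f(xₙ)]

x_0 = 1.7500, f(x_0) = 3.062500, coefficient = 1
x_1 = 1.9167, f(x_1) = 3.673611, coefficient = 2
x_2 = 2.0833, f(x_2) = 4.340278, coefficient = 2
x_3 = 2.2500, f(x_3) = 5.062500, coefficient = 2
x_4 = 2.4167, f(x_4) = 5.840278, coefficient = 2
x_5 = 2.5833, f(x_5) = 6.673611, coefficient = 2
x_6 = 2.7500, f(x_6) = 7.562500, coefficient = 2
x_7 = 2.9167, f(x_7) = 8.506944, coefficient = 2
x_8 = 3.0833, f(x_8) = 9.506944, coefficient = 2
x_9 = 3.2500, f(x_9) = 10.562500, coefficient = 2
x_10 = 3.4167, f(x_10) = 11.673611, coefficient = 2
x_11 = 3.5833, f(x_11) = 12.840278, coefficient = 2
x_12 = 3.7500, f(x_12) = 14.062500, coefficient = 1

I ≈ (0.166667/2) × 189.611111 = 15.800926
Exact value: 15.791667
Error: 0.009259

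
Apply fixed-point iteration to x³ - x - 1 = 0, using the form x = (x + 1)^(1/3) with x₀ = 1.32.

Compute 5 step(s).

Equation: x³ - x - 1 = 0
Fixed-point form: x = (x + 1)^(1/3)
x₀ = 1.32

x_1 = g(1.320000) = 1.323821
x_2 = g(1.323821) = 1.324548
x_3 = g(1.324548) = 1.324686
x_4 = g(1.324686) = 1.324712
x_5 = g(1.324712) = 1.324717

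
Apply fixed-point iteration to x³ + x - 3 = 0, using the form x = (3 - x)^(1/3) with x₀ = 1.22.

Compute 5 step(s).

Equation: x³ + x - 3 = 0
Fixed-point form: x = (3 - x)^(1/3)
x₀ = 1.22

x_1 = g(1.220000) = 1.211918
x_2 = g(1.211918) = 1.213750
x_3 = g(1.213750) = 1.213335
x_4 = g(1.213335) = 1.213429
x_5 = g(1.213429) = 1.213408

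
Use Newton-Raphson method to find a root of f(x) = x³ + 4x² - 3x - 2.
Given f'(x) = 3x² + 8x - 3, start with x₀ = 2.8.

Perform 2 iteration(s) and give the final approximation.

f(x) = x³ + 4x² - 3x - 2
f'(x) = 3x² + 8x - 3
x₀ = 2.8

Newton-Raphson formula: x_{n+1} = x_n - f(x_n)/f'(x_n)

Iteration 1:
  f(2.800000) = 42.912000
  f'(2.800000) = 42.920000
  x_1 = 2.800000 - 42.912000/42.920000 = 1.800186
Iteration 2:
  f(1.800186) = 11.395937
  f'(1.800186) = 21.123504
  x_2 = 1.800186 - 11.395937/21.123504 = 1.260696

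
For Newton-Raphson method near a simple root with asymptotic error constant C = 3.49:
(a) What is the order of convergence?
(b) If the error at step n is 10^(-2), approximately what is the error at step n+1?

(a) Newton-Raphson has quadratic (order 2) convergence near simple roots.
    This means |e_{n+1}| ≈ C|e_n|².

(b) With |e_n| = 10^(-2) and C = 3.49:
    |e_{n+1}| ≈ 3.49 × (10^(-2))² = 3.49 × 10^(-4)

(a) 2 (quadratic); (b) |e_{n+1}| ≈ 3.490e-04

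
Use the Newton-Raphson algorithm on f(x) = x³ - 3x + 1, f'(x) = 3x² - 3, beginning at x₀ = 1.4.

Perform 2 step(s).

f(x) = x³ - 3x + 1
f'(x) = 3x² - 3
x₀ = 1.4

Newton-Raphson formula: x_{n+1} = x_n - f(x_n)/f'(x_n)

Iteration 1:
  f(1.400000) = -0.456000
  f'(1.400000) = 2.880000
  x_1 = 1.400000 - (-0.456000)/2.880000 = 1.558333
Iteration 2:
  f(1.558333) = 0.109261
  f'(1.558333) = 4.285208
  x_2 = 1.558333 - 0.109261/4.285208 = 1.532836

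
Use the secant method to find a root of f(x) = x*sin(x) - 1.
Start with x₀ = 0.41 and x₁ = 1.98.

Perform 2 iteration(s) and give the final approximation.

f(x) = x*sin(x) - 1
x₀ = 0.41, x₁ = 1.98

Secant formula: x_{n+1} = x_n - f(x_n)(x_n - x_{n-1})/(f(x_n) - f(x_{n-1}))

Iteration 1:
  f(0.410000) = -0.836570
  f(1.980000) = 0.816527
  x_2 = 1.980000 - 0.816527×(1.980000 - 0.410000)/(0.816527 - (-0.836570))
       = 1.204518
Iteration 2:
  f(1.980000) = 0.816527
  f(1.204518) = 0.124618
  x_3 = 1.204518 - 0.124618×(1.204518 - 1.980000)/(0.124618 - 0.816527)
       = 1.064848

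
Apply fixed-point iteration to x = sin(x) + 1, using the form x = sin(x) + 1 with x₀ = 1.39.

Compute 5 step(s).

Equation: x = sin(x) + 1
Fixed-point form: x = sin(x) + 1
x₀ = 1.39

x_1 = g(1.390000) = 1.983701
x_2 = g(1.983701) = 1.915959
x_3 = g(1.915959) = 1.941020
x_4 = g(1.941020) = 1.932246
x_5 = g(1.932246) = 1.935385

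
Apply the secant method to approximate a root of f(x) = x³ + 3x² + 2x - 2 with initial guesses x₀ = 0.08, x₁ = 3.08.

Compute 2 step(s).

f(x) = x³ + 3x² + 2x - 2
x₀ = 0.08, x₁ = 3.08

Secant formula: x_{n+1} = x_n - f(x_n)(x_n - x_{n-1})/(f(x_n) - f(x_{n-1}))

Iteration 1:
  f(0.080000) = -1.820288
  f(3.080000) = 61.837312
  x_2 = 3.080000 - 61.837312×(3.080000 - 0.080000)/(61.837312 - (-1.820288))
       = 0.165785
Iteration 2:
  f(3.080000) = 61.837312
  f(0.165785) = -1.581420
  x_3 = 0.165785 - (-1.581420)×(0.165785 - 3.080000)/(-1.581420 - 61.837312)
       = 0.238454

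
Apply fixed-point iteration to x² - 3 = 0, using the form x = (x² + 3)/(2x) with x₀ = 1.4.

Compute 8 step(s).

Equation: x² - 3 = 0
Fixed-point form: x = (x² + 3)/(2x)
x₀ = 1.4

x_1 = g(1.400000) = 1.771429
x_2 = g(1.771429) = 1.732488
x_3 = g(1.732488) = 1.732051
x_4 = g(1.732051) = 1.732051
x_5 = g(1.732051) = 1.732051
x_6 = g(1.732051) = 1.732051
x_7 = g(1.732051) = 1.732051
x_8 = g(1.732051) = 1.732051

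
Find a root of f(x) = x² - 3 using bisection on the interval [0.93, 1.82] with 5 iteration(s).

f(x) = x² - 3
Initial interval: [0.93, 1.82]

Iteration 1:
  c_1 = (0.930000 + 1.820000)/2 = 1.375000
  f(c_1) = f(1.375000) = -1.109375
  f(a) × f(c) ≥ 0, new interval: [1.375000, 1.820000]
Iteration 2:
  c_2 = (1.375000 + 1.820000)/2 = 1.597500
  f(c_2) = f(1.597500) = -0.447994
  f(a) × f(c) ≥ 0, new interval: [1.597500, 1.820000]
Iteration 3:
  c_3 = (1.597500 + 1.820000)/2 = 1.708750
  f(c_3) = f(1.708750) = -0.080173
  f(a) × f(c) ≥ 0, new interval: [1.708750, 1.820000]
Iteration 4:
  c_4 = (1.708750 + 1.820000)/2 = 1.764375
  f(c_4) = f(1.764375) = 0.113019
  f(a) × f(c) < 0, new interval: [1.708750, 1.764375]
Iteration 5:
  c_5 = (1.708750 + 1.764375)/2 = 1.736563
  f(c_5) = f(1.736563) = 0.015649
  f(a) × f(c) < 0, new interval: [1.708750, 1.736563]

After 5 iteration(s), the approximation is c_5 = 1.736563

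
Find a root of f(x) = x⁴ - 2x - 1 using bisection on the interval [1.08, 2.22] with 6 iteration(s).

f(x) = x⁴ - 2x - 1
Initial interval: [1.08, 2.22]

Iteration 1:
  c_1 = (1.080000 + 2.220000)/2 = 1.650000
  f(c_1) = f(1.650000) = 3.112006
  f(a) × f(c) < 0, new interval: [1.080000, 1.650000]
Iteration 2:
  c_2 = (1.080000 + 1.650000)/2 = 1.365000
  f(c_2) = f(1.365000) = -0.258393
  f(a) × f(c) ≥ 0, new interval: [1.365000, 1.650000]
Iteration 3:
  c_3 = (1.365000 + 1.650000)/2 = 1.507500
  f(c_3) = f(1.507500) = 1.149512
  f(a) × f(c) < 0, new interval: [1.365000, 1.507500]
Iteration 4:
  c_4 = (1.365000 + 1.507500)/2 = 1.436250
  f(c_4) = f(1.436250) = 0.382702
  f(a) × f(c) < 0, new interval: [1.365000, 1.436250]
Iteration 5:
  c_5 = (1.365000 + 1.436250)/2 = 1.400625
  f(c_5) = f(1.400625) = 0.047215
  f(a) × f(c) < 0, new interval: [1.365000, 1.400625]
Iteration 6:
  c_6 = (1.365000 + 1.400625)/2 = 1.382813
  f(c_6) = f(1.382813) = -0.109229
  f(a) × f(c) ≥ 0, new interval: [1.382813, 1.400625]

After 6 iteration(s), the approximation is c_6 = 1.382813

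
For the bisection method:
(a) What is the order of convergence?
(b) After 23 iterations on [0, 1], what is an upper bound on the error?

(a) Bisection has linear (order 1) convergence; the error is halved each step.

(b) Error bound = (b-a)/2^n = (1 - 0)/2^{23}
    = 1/2^{23}

(a) 1 (linear); (b) error ≤ 1.19e-07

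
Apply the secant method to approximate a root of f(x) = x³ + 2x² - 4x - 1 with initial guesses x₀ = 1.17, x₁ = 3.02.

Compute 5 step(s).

f(x) = x³ + 2x² - 4x - 1
x₀ = 1.17, x₁ = 3.02

Secant formula: x_{n+1} = x_n - f(x_n)(x_n - x_{n-1})/(f(x_n) - f(x_{n-1}))

Iteration 1:
  f(1.170000) = -1.340587
  f(3.020000) = 32.704408
  x_2 = 3.020000 - 32.704408×(3.020000 - 1.170000)/(32.704408 - (-1.340587))
       = 1.242847
Iteration 2:
  f(3.020000) = 32.704408
  f(1.242847) = -0.962262
  x_3 = 1.242847 - (-0.962262)×(1.242847 - 3.020000)/(-0.962262 - 32.704408)
       = 1.293642
Iteration 3:
  f(1.242847) = -0.962262
  f(1.293642) = -0.662627
  x_4 = 1.293642 - (-0.662627)×(1.293642 - 1.242847)/(-0.662627 - (-0.962262))
       = 1.405971
Iteration 4:
  f(1.293642) = -0.662627
  f(1.405971) = 0.108888
  x_5 = 1.405971 - 0.108888×(1.405971 - 1.293642)/(0.108888 - (-0.662627))
       = 1.390118
Iteration 5:
  f(1.405971) = 0.108888
  f(1.390118) = -0.009314
  x_6 = 1.390118 - (-0.009314)×(1.390118 - 1.405971)/(-0.009314 - 0.108888)
       = 1.391367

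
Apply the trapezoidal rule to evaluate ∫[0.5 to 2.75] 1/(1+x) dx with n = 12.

f(x) = 1/(1+x)
a = 0.5, b = 2.75, n = 12
h = (b - a)/n = 0.187500

Trapezoidal rule: (h/2)[f(x₀) + 2f(x₁) + 2f(x₂) + ... + f(xₙ)]

x_0 = 0.5000, f(x_0) = 0.666667, coefficient = 1
x_1 = 0.6875, f(x_1) = 0.592593, coefficient = 2
x_2 = 0.8750, f(x_2) = 0.533333, coefficient = 2
x_3 = 1.0625, f(x_3) = 0.484848, coefficient = 2
x_4 = 1.2500, f(x_4) = 0.444444, coefficient = 2
x_5 = 1.4375, f(x_5) = 0.410256, coefficient = 2
x_6 = 1.6250, f(x_6) = 0.380952, coefficient = 2
x_7 = 1.8125, f(x_7) = 0.355556, coefficient = 2
x_8 = 2.0000, f(x_8) = 0.333333, coefficient = 2
x_9 = 2.1875, f(x_9) = 0.313725, coefficient = 2
x_10 = 2.3750, f(x_10) = 0.296296, coefficient = 2
x_11 = 2.5625, f(x_11) = 0.280702, coefficient = 2
x_12 = 2.7500, f(x_12) = 0.266667, coefficient = 1

I ≈ (0.187500/2) × 9.785413 = 0.917383
Exact value: 0.916291
Error: 0.001092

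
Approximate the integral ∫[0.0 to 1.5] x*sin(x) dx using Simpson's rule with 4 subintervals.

f(x) = x*sin(x)
a = 0.0, b = 1.5, n = 4
h = (b - a)/n = 0.375000

Simpson's rule: (h/3)[f(x₀) + 4f(x₁) + 2f(x₂) + ... + f(xₙ)]

x_0 = 0.0000, f(x_0) = 0.000000, coefficient = 1
x_1 = 0.3750, f(x_1) = 0.137352, coefficient = 4
x_2 = 0.7500, f(x_2) = 0.511229, coefficient = 2
x_3 = 1.1250, f(x_3) = 1.015051, coefficient = 4
x_4 = 1.5000, f(x_4) = 1.496242, coefficient = 1

I ≈ (0.375000/3) × 7.128314 = 0.891039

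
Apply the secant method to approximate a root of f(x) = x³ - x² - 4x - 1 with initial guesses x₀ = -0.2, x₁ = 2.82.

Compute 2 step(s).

f(x) = x³ - x² - 4x - 1
x₀ = -0.2, x₁ = 2.82

Secant formula: x_{n+1} = x_n - f(x_n)(x_n - x_{n-1})/(f(x_n) - f(x_{n-1}))

Iteration 1:
  f(-0.200000) = -0.248000
  f(2.820000) = 2.193368
  x_2 = 2.820000 - 2.193368×(2.820000 - (-0.200000))/(2.193368 - (-0.248000))
       = 0.106779
Iteration 2:
  f(2.820000) = 2.193368
  f(0.106779) = -1.437300
  x_3 = 0.106779 - (-1.437300)×(0.106779 - 2.820000)/(-1.437300 - 2.193368)
       = 1.180882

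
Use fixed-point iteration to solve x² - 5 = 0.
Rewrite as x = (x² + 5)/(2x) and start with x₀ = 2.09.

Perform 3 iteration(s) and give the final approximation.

Equation: x² - 5 = 0
Fixed-point form: x = (x² + 5)/(2x)
x₀ = 2.09

x_1 = g(2.090000) = 2.241172
x_2 = g(2.241172) = 2.236074
x_3 = g(2.236074) = 2.236068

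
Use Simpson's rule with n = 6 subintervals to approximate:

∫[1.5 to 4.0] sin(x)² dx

f(x) = sin(x)²
a = 1.5, b = 4.0, n = 6
h = (b - a)/n = 0.416667

Simpson's rule: (h/3)[f(x₀) + 4f(x₁) + 2f(x₂) + ... + f(xₙ)]

x_0 = 1.5000, f(x_0) = 0.994996, coefficient = 1
x_1 = 1.9167, f(x_1) = 0.885068, coefficient = 4
x_2 = 2.3333, f(x_2) = 0.522853, coefficient = 2
x_3 = 2.7500, f(x_3) = 0.145665, coefficient = 4
x_4 = 3.1667, f(x_4) = 0.000629, coefficient = 2
x_5 = 3.5833, f(x_5) = 0.182768, coefficient = 4
x_6 = 4.0000, f(x_6) = 0.572750, coefficient = 1

I ≈ (0.416667/3) × 7.468716 = 1.037322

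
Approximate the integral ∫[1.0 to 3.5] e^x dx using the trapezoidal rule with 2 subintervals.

f(x) = e^x
a = 1.0, b = 3.5, n = 2
h = (b - a)/n = 1.250000

Trapezoidal rule: (h/2)[f(x₀) + 2f(x₁) + 2f(x₂) + ... + f(xₙ)]

x_0 = 1.0000, f(x_0) = 2.718282, coefficient = 1
x_1 = 2.2500, f(x_1) = 9.487736, coefficient = 2
x_2 = 3.5000, f(x_2) = 33.115452, coefficient = 1

I ≈ (1.250000/2) × 54.809205 = 34.255753
Exact value: 30.397170
Error: 3.858583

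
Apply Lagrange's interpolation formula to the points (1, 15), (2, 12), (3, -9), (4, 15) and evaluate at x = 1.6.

Lagrange interpolation formula:
P(x) = Σ yᵢ × Lᵢ(x)
where Lᵢ(x) = Π_{j≠i} (x - xⱼ)/(xᵢ - xⱼ)

L_0(1.6) = (1.6 - 2)/(1 - 2) × (1.6 - 3)/(1 - 3) × (1.6 - 4)/(1 - 4) = 0.224000
L_1(1.6) = (1.6 - 1)/(2 - 1) × (1.6 - 3)/(2 - 3) × (1.6 - 4)/(2 - 4) = 1.008000
L_2(1.6) = (1.6 - 1)/(3 - 1) × (1.6 - 2)/(3 - 2) × (1.6 - 4)/(3 - 4) = -0.288000
L_3(1.6) = (1.6 - 1)/(4 - 1) × (1.6 - 2)/(4 - 2) × (1.6 - 3)/(4 - 3) = 0.056000

P(1.6) = 15×L_0(1.6) + 12×L_1(1.6) + (-9)×L_2(1.6) + 15×L_3(1.6)
P(1.6) = 18.888000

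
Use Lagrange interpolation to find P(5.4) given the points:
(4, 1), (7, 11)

Lagrange interpolation formula:
P(x) = Σ yᵢ × Lᵢ(x)
where Lᵢ(x) = Π_{j≠i} (x - xⱼ)/(xᵢ - xⱼ)

L_0(5.4) = (5.4 - 7)/(4 - 7) = 0.533333
L_1(5.4) = (5.4 - 4)/(7 - 4) = 0.466667

P(5.4) = 1×L_0(5.4) + 11×L_1(5.4)
P(5.4) = 5.666667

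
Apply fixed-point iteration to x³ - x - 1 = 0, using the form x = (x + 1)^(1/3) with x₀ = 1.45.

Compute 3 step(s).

Equation: x³ - x - 1 = 0
Fixed-point form: x = (x + 1)^(1/3)
x₀ = 1.45

x_1 = g(1.450000) = 1.348100
x_2 = g(1.348100) = 1.329144
x_3 = g(1.329144) = 1.325558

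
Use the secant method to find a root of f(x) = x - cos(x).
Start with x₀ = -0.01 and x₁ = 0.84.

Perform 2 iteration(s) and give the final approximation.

f(x) = x - cos(x)
x₀ = -0.01, x₁ = 0.84

Secant formula: x_{n+1} = x_n - f(x_n)(x_n - x_{n-1})/(f(x_n) - f(x_{n-1}))

Iteration 1:
  f(-0.010000) = -1.009950
  f(0.840000) = 0.172537
  x_2 = 0.840000 - 0.172537×(0.840000 - (-0.010000))/(0.172537 - (-1.009950))
       = 0.715976
Iteration 2:
  f(0.840000) = 0.172537
  f(0.715976) = -0.038477
  x_3 = 0.715976 - (-0.038477)×(0.715976 - 0.840000)/(-0.038477 - 0.172537)
       = 0.738591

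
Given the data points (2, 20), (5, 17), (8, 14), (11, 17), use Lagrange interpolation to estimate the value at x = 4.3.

Lagrange interpolation formula:
P(x) = Σ yᵢ × Lᵢ(x)
where Lᵢ(x) = Π_{j≠i} (x - xⱼ)/(xᵢ - xⱼ)

L_0(4.3) = (4.3 - 5)/(2 - 5) × (4.3 - 8)/(2 - 8) × (4.3 - 11)/(2 - 11) = 0.107117
L_1(4.3) = (4.3 - 2)/(5 - 2) × (4.3 - 8)/(5 - 8) × (4.3 - 11)/(5 - 11) = 1.055870
L_2(4.3) = (4.3 - 2)/(8 - 2) × (4.3 - 5)/(8 - 5) × (4.3 - 11)/(8 - 11) = -0.199759
L_3(4.3) = (4.3 - 2)/(11 - 2) × (4.3 - 5)/(11 - 5) × (4.3 - 8)/(11 - 8) = 0.036772

P(4.3) = 20×L_0(4.3) + 17×L_1(4.3) + 14×L_2(4.3) + 17×L_3(4.3)
P(4.3) = 17.920630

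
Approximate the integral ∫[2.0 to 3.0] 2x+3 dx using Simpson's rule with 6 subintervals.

f(x) = 2x+3
a = 2.0, b = 3.0, n = 6
h = (b - a)/n = 0.166667

Simpson's rule: (h/3)[f(x₀) + 4f(x₁) + 2f(x₂) + ... + f(xₙ)]

x_0 = 2.0000, f(x_0) = 7.000000, coefficient = 1
x_1 = 2.1667, f(x_1) = 7.333333, coefficient = 4
x_2 = 2.3333, f(x_2) = 7.666667, coefficient = 2
x_3 = 2.5000, f(x_3) = 8.000000, coefficient = 4
x_4 = 2.6667, f(x_4) = 8.333333, coefficient = 2
x_5 = 2.8333, f(x_5) = 8.666667, coefficient = 4
x_6 = 3.0000, f(x_6) = 9.000000, coefficient = 1

I ≈ (0.166667/3) × 144.000000 = 8.000000
Exact value: 8.000000
Error: 0.000000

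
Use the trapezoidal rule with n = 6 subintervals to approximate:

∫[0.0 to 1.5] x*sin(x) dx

f(x) = x*sin(x)
a = 0.0, b = 1.5, n = 6
h = (b - a)/n = 0.250000

Trapezoidal rule: (h/2)[f(x₀) + 2f(x₁) + 2f(x₂) + ... + f(xₙ)]

x_0 = 0.0000, f(x_0) = 0.000000, coefficient = 1
x_1 = 0.2500, f(x_1) = 0.061851, coefficient = 2
x_2 = 0.5000, f(x_2) = 0.239713, coefficient = 2
x_3 = 0.7500, f(x_3) = 0.511229, coefficient = 2
x_4 = 1.0000, f(x_4) = 0.841471, coefficient = 2
x_5 = 1.2500, f(x_5) = 1.186231, coefficient = 2
x_6 = 1.5000, f(x_6) = 1.496242, coefficient = 1

I ≈ (0.250000/2) × 7.177232 = 0.897154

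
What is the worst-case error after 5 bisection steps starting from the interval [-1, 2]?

Bisection error bound: |error| ≤ (b-a)/2^n
|error| ≤ (2 - (-1))/2^5 = 3/2^5
|error| ≤ 0.0937500000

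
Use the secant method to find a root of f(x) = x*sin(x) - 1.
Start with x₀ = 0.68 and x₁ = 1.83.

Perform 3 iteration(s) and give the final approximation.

f(x) = x*sin(x) - 1
x₀ = 0.68, x₁ = 1.83

Secant formula: x_{n+1} = x_n - f(x_n)(x_n - x_{n-1})/(f(x_n) - f(x_{n-1}))

Iteration 1:
  f(0.680000) = -0.572421
  f(1.830000) = 0.768868
  x_2 = 1.830000 - 0.768868×(1.830000 - 0.680000)/(0.768868 - (-0.572421))
       = 1.170785
Iteration 2:
  f(1.830000) = 0.768868
  f(1.170785) = 0.078359
  x_3 = 1.170785 - 0.078359×(1.170785 - 1.830000)/(0.078359 - 0.768868)
       = 1.095977
Iteration 3:
  f(1.170785) = 0.078359
  f(1.095977) = -0.025265
  x_4 = 1.095977 - (-0.025265)×(1.095977 - 1.170785)/(-0.025265 - 0.078359)
       = 1.114216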